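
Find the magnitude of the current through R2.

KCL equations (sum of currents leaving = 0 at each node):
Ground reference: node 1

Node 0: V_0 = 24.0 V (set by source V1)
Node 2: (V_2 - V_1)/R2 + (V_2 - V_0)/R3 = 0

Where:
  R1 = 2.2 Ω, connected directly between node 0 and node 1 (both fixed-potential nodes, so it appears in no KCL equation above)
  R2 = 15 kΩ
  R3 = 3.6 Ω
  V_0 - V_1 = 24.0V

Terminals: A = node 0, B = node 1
Nodal analysis, taking node 1 as the 0 V reference.
Source V1 fixes V_0 = 24 V.
KCL at each unknown node (sum of currents leaving = 0; resistances in Ω):
  Node 2: (V_2 - 0)/15000 + (V_2 - 24)/3.6 = 0
Collecting terms: 0.2778 × V_2 = 6.667  =>  V_2 = 23.99 V
I_R2 = (V_1 - V_2)/R2 = (0 - 23.99)/15000 = -0.0016 A
|I_R2| = 0.0016 A

Final answer: |I_R2| = 0.0016 A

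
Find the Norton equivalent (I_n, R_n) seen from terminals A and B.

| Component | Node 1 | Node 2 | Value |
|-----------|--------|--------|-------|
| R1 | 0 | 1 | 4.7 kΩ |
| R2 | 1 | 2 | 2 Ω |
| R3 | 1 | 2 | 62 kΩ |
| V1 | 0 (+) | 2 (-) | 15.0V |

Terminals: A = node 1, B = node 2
Find the Thévenin equivalent first; then I_n = V_th/R_th and R_n = R_th.
Step 1 — V_th is the open-circuit voltage V_A - V_B (nothing connected across the terminals).
Nodal analysis, taking node 2 as the 0 V reference.
Source V1 fixes V_0 = 15 V.
KCL at each unknown node (sum of currents leaving = 0; resistances in Ω):
  Node 1: (V_1 - 15)/4700 + (V_1 - 0)/2 + (V_1 - 0)/62000 = 0
Collecting terms: 0.5002 × V_1 = 0.003191  =>  V_1 = 0.00638 V
V_th = V_1 - V_2 = 0.00638 - 0 = 0.00638 V
Step 2 — R_th: zero the source — replace V1 by a short circuit (node 2 merges into node 0) — and find the resistance seen between A (node 1) and B (node 0).
Reduce the network between node 1 (A) and node 0 (B) by series/parallel combination:
  Rp1 = R1 ‖ R2 ‖ R3 (parallel, all between nodes 0 and 1) = 1/(1/4700 + 1/2 + 1/62000) = 1.999 Ω
R_th = 1.999 Ω
I_n = V_th/R_th = 0.00638/1.999 = 0.003191 A, and R_n = R_th = 1.999 Ω

Final answer: I_n = 0.003191 A, R_n = 1.999 Ω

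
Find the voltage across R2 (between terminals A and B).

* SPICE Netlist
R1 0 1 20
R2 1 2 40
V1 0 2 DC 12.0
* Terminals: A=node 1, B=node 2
R1 and R2 are in series across V1 (node 0 → node 1 → node 2), and the output A–B is taken across R2, so this is a voltage divider.
Series current: I = V1/(R1 + R2) = 12/(20 + 40) = 12/60 = 0.2 A
V_R2 = I × R2 = V1 × R2/(R1 + R2) = 12 × 40/60 = 8 V

Final answer: 8 V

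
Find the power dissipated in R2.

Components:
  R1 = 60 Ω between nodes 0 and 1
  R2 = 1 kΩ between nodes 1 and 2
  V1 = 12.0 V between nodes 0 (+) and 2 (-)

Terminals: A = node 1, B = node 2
Nodal analysis, taking node 2 as the 0 V reference.
Source V1 fixes V_0 = 12 V.
KCL at each unknown node (sum of currents leaving = 0; resistances in Ω):
  Node 1: (V_1 - 12)/60 + (V_1 - 0)/1000 = 0
Collecting terms: 0.01767 × V_1 = 0.2  =>  V_1 = 11.32 V
I_R2 = (V_1 - V_2)/R2 = (11.32 - 0)/1000 = 0.01132 A
P_R2 = I_R2² × R2 = (0.01132)² × 1000 = 0.1282 W

Final answer: 0.1282 W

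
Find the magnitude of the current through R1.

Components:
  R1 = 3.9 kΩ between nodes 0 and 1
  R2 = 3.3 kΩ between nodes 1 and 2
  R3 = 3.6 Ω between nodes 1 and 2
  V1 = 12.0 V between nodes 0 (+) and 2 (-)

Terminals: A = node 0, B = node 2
Nodal analysis, taking node 2 as the 0 V reference.
Source V1 fixes V_0 = 12 V.
KCL at each unknown node (sum of currents leaving = 0; resistances in Ω):
  Node 1: (V_1 - 12)/3900 + (V_1 - 0)/3300 + (V_1 - 0)/3.6 = 0
Collecting terms: 0.2783 × V_1 = 0.003077  =>  V_1 = 0.01105 V
I_R1 = (V_0 - V_1)/R1 = (12 - 0.01105)/3900 = 0.003074 A
|I_R1| = 0.003074 A

Final answer: |I_R1| = 0.003074 A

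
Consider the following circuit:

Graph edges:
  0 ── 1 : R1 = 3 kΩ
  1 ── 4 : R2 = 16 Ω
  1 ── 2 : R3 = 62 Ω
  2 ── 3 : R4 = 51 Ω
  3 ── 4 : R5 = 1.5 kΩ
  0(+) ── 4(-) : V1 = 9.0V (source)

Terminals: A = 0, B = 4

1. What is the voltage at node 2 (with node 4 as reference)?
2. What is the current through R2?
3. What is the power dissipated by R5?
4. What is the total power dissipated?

Nodal analysis, taking node 4 as the 0 V reference.
Source V1 fixes V_0 = 9 V.
KCL at each unknown node (sum of currents leaving = 0; resistances in Ω):
  Node 1: (V_1 - 9)/3000 + (V_1 - 0)/16 + (V_1 - V_2)/62 = 0
  Node 2: (V_2 - V_1)/62 + (V_2 - V_3)/51 = 0
  Node 3: (V_3 - V_2)/51 + (V_3 - 0)/1500 = 0
Collecting terms (coefficients in siemens):
  0.07896·V_1 - 0.01613·V_2 = 0.003
  0.03574·V_2 - 0.01613·V_1 - 0.01961·V_3 = 0
  0.02027·V_3 - 0.01961·V_2 = 0
Solving these 3 simultaneous equations (Gaussian elimination) gives:
  V_1 = 0.04728 V, V_2 = 0.04546 V, V_3 = 0.04397 V
Part 1:
  Read off the nodal solution: V_2 = 0.04546 V
Part 2:
  I_R2 = (V_1 - V_4)/R2 = (0.04728 - 0)/16 = 0.002955 A
  Magnitude: I_R2 = 0.002955 A
Part 3:
  I_R5 = (V_3 - V_4)/R5 = (0.04397 - 0)/1500 = 0.00002931 A
  P_R5 = I_R5² × R5 = (0.00002931)² × 1500 = 0.000001289 W
Part 4:
  Power in each resistor, P = (ΔV)²/R:
    P_R1 = (9 - 0.04728)²/3000 = 0.02672 W
    P_R2 = (0.04728 - 0)²/16 = 0.0001397 W
    P_R3 = (0.04728 - 0.04546)²/62 = 0.00000005327 W
    P_R4 = (0.04546 - 0.04397)²/51 = 0.00000004382 W
    P_R5 = (0.04397 - 0)²/1500 = 0.000001289 W
  P_total = P_R1 + P_R2 + P_R3 + P_R4 + P_R5 = 0.02686 W

Final answers:
1. V_2 = 0.04546 V
2. I_R2 = 0.002955 A
3. P_R5 = 1.289e-06 W
4. P_total = 0.02686 W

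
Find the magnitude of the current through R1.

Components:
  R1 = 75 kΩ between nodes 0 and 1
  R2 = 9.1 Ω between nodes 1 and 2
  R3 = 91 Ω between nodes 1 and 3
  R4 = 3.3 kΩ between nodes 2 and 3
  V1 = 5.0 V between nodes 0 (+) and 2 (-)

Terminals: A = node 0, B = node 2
Nodal analysis, taking node 2 as the 0 V reference.
Source V1 fixes V_0 = 5 V.
KCL at each unknown node (sum of currents leaving = 0; resistances in Ω):
  Node 1: (V_1 - 5)/75000 + (V_1 - 0)/9.1 + (V_1 - V_3)/91 = 0
  Node 3: (V_3 - V_1)/91 + (V_3 - 0)/3300 = 0
Collecting terms (coefficients in siemens):
  0.1209·V_1 - 0.01099·V_3 = 0.00006667
  0.01129·V_3 - 0.01099·V_1 = 0
Determinant D = (0.1209)(0.01129) - (-0.01099)(-0.01099) = 0.001244
V_1 = [(0.00006667)(0.01129) - (-0.01099)(0)]/D = 0.000605 V
V_3 = [(0.1209)(0) - (0.00006667)(-0.01099)]/D = 0.0005887 V
I_R1 = (V_0 - V_1)/R1 = (5 - 0.000605)/75000 = 0.00006666 A
|I_R1| = 0.00006666 A

Final answer: |I_R1| = 6.666e-05 A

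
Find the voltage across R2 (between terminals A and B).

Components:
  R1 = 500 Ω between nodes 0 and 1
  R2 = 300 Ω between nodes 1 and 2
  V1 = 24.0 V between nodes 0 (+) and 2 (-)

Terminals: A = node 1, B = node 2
R1 and R2 are in series across V1 (node 0 → node 1 → node 2), and the output A–B is taken across R2, so this is a voltage divider.
Series current: I = V1/(R1 + R2) = 24/(500 + 300) = 24/800 = 0.03 A
V_R2 = I × R2 = V1 × R2/(R1 + R2) = 24 × 300/800 = 9 V

Final answer: 9 V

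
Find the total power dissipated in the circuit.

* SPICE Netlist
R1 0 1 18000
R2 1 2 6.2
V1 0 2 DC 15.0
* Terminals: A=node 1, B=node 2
Nodal analysis, taking node 2 as the 0 V reference.
Source V1 fixes V_0 = 15 V.
KCL at each unknown node (sum of currents leaving = 0; resistances in Ω):
  Node 1: (V_1 - 15)/18000 + (V_1 - 0)/6.2 = 0
Collecting terms: 0.1613 × V_1 = 0.0008333  =>  V_1 = 0.005165 V
Power in each resistor, P = (ΔV)²/R:
  P_R1 = (15 - 0.005165)²/18000 = 0.01249 W
  P_R2 = (0.005165 - 0)²/6.2 = 0.000004303 W
P_total = P_R1 + P_R2 = 0.0125 W

Final answer: 0.0125 W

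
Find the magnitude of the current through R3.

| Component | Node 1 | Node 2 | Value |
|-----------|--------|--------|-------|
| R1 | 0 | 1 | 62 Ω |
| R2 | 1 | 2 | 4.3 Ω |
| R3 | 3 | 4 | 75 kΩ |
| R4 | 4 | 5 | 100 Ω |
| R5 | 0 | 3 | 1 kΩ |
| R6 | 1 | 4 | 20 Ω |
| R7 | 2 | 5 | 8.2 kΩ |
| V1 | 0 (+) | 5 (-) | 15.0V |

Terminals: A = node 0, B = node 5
Nodal analysis, taking node 5 as the 0 V reference.
Source V1 fixes V_0 = 15 V.
KCL at each unknown node (sum of currents leaving = 0; resistances in Ω):
  Node 1: (V_1 - 15)/62 + (V_1 - V_2)/4.3 + (V_1 - V_4)/20 = 0
  Node 2: (V_2 - V_1)/4.3 + (V_2 - 0)/8200 = 0
  Node 3: (V_3 - V_4)/75000 + (V_3 - 15)/1000 = 0
  Node 4: (V_4 - V_3)/75000 + (V_4 - 0)/100 + (V_4 - V_1)/20 = 0
Collecting terms (coefficients in siemens):
  0.2987·V_1 - 0.2326·V_2 - 0.05·V_4 = 0.2419
  0.2327·V_2 - 0.2326·V_1 = 0
  0.001013·V_3 - 0.00001333·V_4 = 0.015
  0.06001·V_4 - 0.05·V_1 - 0.00001333·V_3 = 0
Solving these 4 simultaneous equations (Gaussian elimination) gives:
  V_1 = 9.844 V, V_2 = 9.839 V, V_3 = 14.91 V, V_4 = 8.205 V
I_R3 = (V_3 - V_4)/R3 = (14.91 - 8.205)/75000 = 0.00008941 A
|I_R3| = 0.00008941 A

Final answer: |I_R3| = 8.941e-05 A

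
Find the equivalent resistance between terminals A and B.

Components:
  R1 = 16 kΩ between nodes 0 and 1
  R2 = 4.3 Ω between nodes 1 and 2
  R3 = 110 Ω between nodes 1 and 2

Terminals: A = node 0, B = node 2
Reduce the network between node 0 (A) and node 2 (B) by series/parallel combination:
  Rp1 = R2 ‖ R3 (parallel, both between nodes 1 and 2) = 1/(1/4.3 + 1/110) = 4.138 Ω
  Rs1 = R1 + Rp1 (series, joined only at node 1) = 16000 + 4.138 = 16000 Ω
R_eq = 16 kΩ

Final answer: 16 kΩ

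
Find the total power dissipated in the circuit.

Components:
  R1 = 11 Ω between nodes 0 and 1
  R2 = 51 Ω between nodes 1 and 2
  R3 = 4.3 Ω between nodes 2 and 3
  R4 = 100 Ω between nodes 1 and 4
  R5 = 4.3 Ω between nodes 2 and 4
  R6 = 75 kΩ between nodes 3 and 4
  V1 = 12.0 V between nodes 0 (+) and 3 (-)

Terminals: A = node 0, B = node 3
Nodal analysis, taking node 3 as the 0 V reference.
Source V1 fixes V_0 = 12 V.
KCL at each unknown node (sum of currents leaving = 0; resistances in Ω):
  Node 1: (V_1 - 12)/11 + (V_1 - V_2)/51 + (V_1 - V_4)/100 = 0
  Node 2: (V_2 - V_1)/51 + (V_2 - 0)/4.3 + (V_2 - V_4)/4.3 = 0
  Node 4: (V_4 - V_1)/100 + (V_4 - V_2)/4.3 + (V_4 - 0)/75000 = 0
Collecting terms (coefficients in siemens):
  0.1205·V_1 - 0.01961·V_2 - 0.01·V_4 = 1.091
  0.4847·V_2 - 0.01961·V_1 - 0.2326·V_4 = 0
  0.2426·V_4 - 0.01·V_1 - 0.2326·V_2 = 0
Solving these 3 simultaneous equations (Gaussian elimination) gives:
  V_1 = 9.336 V, V_2 = 1.041 V, V_4 = 1.383 V
Power in each resistor, P = (ΔV)²/R:
  P_R1 = (12 - 9.336)²/11 = 0.6451 W
  P_R2 = (9.336 - 1.041)²/51 = 1.349 W
  P_R3 = (1.041 - 0)²/4.3 = 0.2521 W
  P_R4 = (9.336 - 1.383)²/100 = 0.6325 W
  P_R5 = (1.041 - 1.383)²/4.3 = 0.02718 W
  P_R6 = (0 - 1.383)²/75000 = 0.00002551 W
P_total = P_R1 + P_R2 + P_R3 + P_R4 + P_R5 + P_R6 = 2.906 W

Final answer: 2.906 W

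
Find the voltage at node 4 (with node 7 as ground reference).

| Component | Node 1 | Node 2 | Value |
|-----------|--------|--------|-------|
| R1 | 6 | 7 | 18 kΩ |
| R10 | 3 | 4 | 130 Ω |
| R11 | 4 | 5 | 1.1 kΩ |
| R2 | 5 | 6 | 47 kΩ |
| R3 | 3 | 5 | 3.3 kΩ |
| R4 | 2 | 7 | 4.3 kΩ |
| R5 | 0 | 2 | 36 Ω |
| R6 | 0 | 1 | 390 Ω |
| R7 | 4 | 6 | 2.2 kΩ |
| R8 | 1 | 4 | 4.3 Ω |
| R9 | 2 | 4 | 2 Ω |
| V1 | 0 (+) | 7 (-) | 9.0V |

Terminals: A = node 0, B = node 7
Nodal analysis, taking node 7 as the 0 V reference.
Source V1 fixes V_0 = 9 V.
KCL at each unknown node (sum of currents leaving = 0; resistances in Ω):
  Node 1: (V_1 - 9)/390 + (V_1 - V_4)/4.3 = 0
  Node 2: (V_2 - 0)/4300 + (V_2 - 9)/36 + (V_2 - V_4)/2 = 0
  Node 3: (V_3 - V_5)/3300 + (V_3 - V_4)/130 = 0
  Node 4: (V_4 - V_6)/2200 + (V_4 - V_1)/4.3 + (V_4 - V_2)/2 + (V_4 - V_3)/130 + (V_4 - V_5)/1100 = 0
  Node 5: (V_5 - V_6)/47000 + (V_5 - V_3)/3300 + (V_5 - V_4)/1100 = 0
  Node 6: (V_6 - 0)/18000 + (V_6 - V_5)/47000 + (V_6 - V_4)/2200 = 0
Collecting terms (coefficients in siemens):
  0.2351·V_1 - 0.2326·V_4 = 0.02308
  0.528·V_2 - 0.5·V_4 = 0.25
  0.007995·V_3 - 0.007692·V_4 - 0.000303·V_5 = 0
  0.7416·V_4 - 0.2326·V_1 - 0.5·V_2 - 0.007692·V_3 - 0.0009091·V_5 - 0.0004545·V_6 = 0
  0.001233·V_5 - 0.000303·V_3 - 0.0009091·V_4 - 0.00002128·V_6 = 0
  0.0005314·V_6 - 0.0004545·V_4 - 0.00002128·V_5 = 0
Solving these 6 simultaneous equations (Gaussian elimination) gives:
  V_1 = 8.917 V, V_2 = 8.917 V, V_3 = 8.916 V, V_4 = 8.917 V
  V_5 = 8.9 V, V_6 = 7.984 V
The requested potential is V_4 = 8.917 V.

Final answer: V_4 = 8.917 V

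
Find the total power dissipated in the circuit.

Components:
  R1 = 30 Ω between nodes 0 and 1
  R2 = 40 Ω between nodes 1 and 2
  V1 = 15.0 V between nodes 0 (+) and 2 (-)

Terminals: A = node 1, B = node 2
Nodal analysis, taking node 2 as the 0 V reference.
Source V1 fixes V_0 = 15 V.
KCL at each unknown node (sum of currents leaving = 0; resistances in Ω):
  Node 1: (V_1 - 15)/30 + (V_1 - 0)/40 = 0
Collecting terms: 0.05833 × V_1 = 0.5  =>  V_1 = 8.571 V
Power in each resistor, P = (ΔV)²/R:
  P_R1 = (15 - 8.571)²/30 = 1.378 W
  P_R2 = (8.571 - 0)²/40 = 1.837 W
P_total = P_R1 + P_R2 = 3.214 W

Final answer: 3.214 W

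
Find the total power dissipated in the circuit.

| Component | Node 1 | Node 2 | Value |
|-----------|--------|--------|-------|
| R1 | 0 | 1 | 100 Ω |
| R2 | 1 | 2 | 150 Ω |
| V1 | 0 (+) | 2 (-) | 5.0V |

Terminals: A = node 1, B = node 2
Nodal analysis, taking node 2 as the 0 V reference.
Source V1 fixes V_0 = 5 V.
KCL at each unknown node (sum of currents leaving = 0; resistances in Ω):
  Node 1: (V_1 - 5)/100 + (V_1 - 0)/150 = 0
Collecting terms: 0.01667 × V_1 = 0.05  =>  V_1 = 3 V
Power in each resistor, P = (ΔV)²/R:
  P_R1 = (5 - 3)²/100 = 0.04 W
  P_R2 = (3 - 0)²/150 = 0.06 W
P_total = P_R1 + P_R2 = 0.1 W

Final answer: 0.1 W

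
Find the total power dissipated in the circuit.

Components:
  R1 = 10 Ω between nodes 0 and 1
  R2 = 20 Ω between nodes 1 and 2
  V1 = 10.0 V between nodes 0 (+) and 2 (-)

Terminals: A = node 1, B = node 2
Nodal analysis, taking node 2 as the 0 V reference.
Source V1 fixes V_0 = 10 V.
KCL at each unknown node (sum of currents leaving = 0; resistances in Ω):
  Node 1: (V_1 - 10)/10 + (V_1 - 0)/20 = 0
Collecting terms: 0.15 × V_1 = 1  =>  V_1 = 6.667 V
Power in each resistor, P = (ΔV)²/R:
  P_R1 = (10 - 6.667)²/10 = 1.111 W
  P_R2 = (6.667 - 0)²/20 = 2.222 W
P_total = P_R1 + P_R2 = 3.333 W

Final answer: 3.333 W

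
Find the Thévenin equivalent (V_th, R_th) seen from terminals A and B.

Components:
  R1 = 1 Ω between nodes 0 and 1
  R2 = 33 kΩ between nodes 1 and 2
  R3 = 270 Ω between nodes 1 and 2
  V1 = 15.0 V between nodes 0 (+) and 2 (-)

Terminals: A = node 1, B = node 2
Step 1 — V_th is the open-circuit voltage V_A - V_B (nothing connected across the terminals).
Nodal analysis, taking node 2 as the 0 V reference.
Source V1 fixes V_0 = 15 V.
KCL at each unknown node (sum of currents leaving = 0; resistances in Ω):
  Node 1: (V_1 - 15)/1 + (V_1 - 0)/33000 + (V_1 - 0)/270 = 0
Collecting terms: 1.004 × V_1 = 15  =>  V_1 = 14.94 V
V_th = V_1 - V_2 = 14.94 - 0 = 14.94 V
Step 2 — R_th: zero the source — replace V1 by a short circuit (node 2 merges into node 0) — and find the resistance seen between A (node 1) and B (node 0).
Reduce the network between node 1 (A) and node 0 (B) by series/parallel combination:
  Rp1 = R1 ‖ R2 ‖ R3 (parallel, all between nodes 0 and 1) = 1/(1/1 + 1/33000 + 1/270) = 0.9963 Ω
R_th = 0.9963 Ω

Final answer: V_th = 14.94 V, R_th = 0.9963 Ω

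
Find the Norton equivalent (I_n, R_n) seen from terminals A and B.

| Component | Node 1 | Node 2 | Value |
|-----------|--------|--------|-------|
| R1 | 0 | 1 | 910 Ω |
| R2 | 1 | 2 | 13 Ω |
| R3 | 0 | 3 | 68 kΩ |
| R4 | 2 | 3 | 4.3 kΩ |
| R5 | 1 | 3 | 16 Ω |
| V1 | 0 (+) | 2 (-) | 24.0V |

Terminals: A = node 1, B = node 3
Find the Thévenin equivalent first; then I_n = V_th/R_th and R_n = R_th.
Step 1 — V_th is the open-circuit voltage V_A - V_B (nothing connected across the terminals).
Nodal analysis, taking node 2 as the 0 V reference.
Source V1 fixes V_0 = 24 V.
KCL at each unknown node (sum of currents leaving = 0; resistances in Ω):
  Node 1: (V_1 - 24)/910 + (V_1 - 0)/13 + (V_1 - V_3)/16 = 0
  Node 3: (V_3 - 24)/68000 + (V_3 - 0)/4300 + (V_3 - V_1)/16 = 0
Collecting terms (coefficients in siemens):
  0.1405·V_1 - 0.0625·V_3 = 0.02637
  0.06275·V_3 - 0.0625·V_1 = 0.0003529
Determinant D = (0.1405)(0.06275) - (-0.0625)(-0.0625) = 0.004911
V_1 = [(0.02637)(0.06275) - (-0.0625)(0.0003529)]/D = 0.3415 V
V_3 = [(0.1405)(0.0003529) - (0.02637)(-0.0625)]/D = 0.3457 V
V_th = V_1 - V_3 = 0.3415 - 0.3457 = -0.004279 V
Step 2 — R_th: zero the source — replace V1 by a short circuit (node 2 merges into node 0) — and find the resistance seen between A (node 1) and B (node 3).
Reduce the network between node 1 (A) and node 3 (B) by series/parallel combination:
  Rp1 = R1 ‖ R2 (parallel, both between nodes 0 and 1) = 1/(1/910 + 1/13) = 12.82 Ω
  Rp2 = R3 ‖ R4 (parallel, both between nodes 0 and 3) = 1/(1/68000 + 1/4300) = 4044 Ω
  Rs1 = Rp1 + Rp2 (series, joined only at node 0) = 12.82 + 4044 = 4057 Ω
  Rp3 = R5 ‖ Rs1 (parallel, both between nodes 1 and 3) = 1/(1/16 + 1/4057) = 15.94 Ω
R_th = 15.94 Ω
I_n = V_th/R_th = -0.004279/15.94 = -0.0002685 A, and R_n = R_th = 15.94 Ω

Final answer: I_n = -0.0002685 A, R_n = 15.94 Ω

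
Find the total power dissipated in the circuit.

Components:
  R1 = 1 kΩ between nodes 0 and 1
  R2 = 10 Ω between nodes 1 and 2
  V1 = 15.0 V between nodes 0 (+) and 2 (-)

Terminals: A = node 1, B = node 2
Nodal analysis, taking node 2 as the 0 V reference.
Source V1 fixes V_0 = 15 V.
KCL at each unknown node (sum of currents leaving = 0; resistances in Ω):
  Node 1: (V_1 - 15)/1000 + (V_1 - 0)/10 = 0
Collecting terms: 0.101 × V_1 = 0.015  =>  V_1 = 0.1485 V
Power in each resistor, P = (ΔV)²/R:
  P_R1 = (15 - 0.1485)²/1000 = 0.2206 W
  P_R2 = (0.1485 - 0)²/10 = 0.002206 W
P_total = P_R1 + P_R2 = 0.2228 W

Final answer: 0.2228 W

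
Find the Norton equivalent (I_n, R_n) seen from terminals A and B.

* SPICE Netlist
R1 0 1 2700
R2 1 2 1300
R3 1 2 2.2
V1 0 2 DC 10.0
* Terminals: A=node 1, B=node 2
Find the Thévenin equivalent first; then I_n = V_th/R_th and R_n = R_th.
Step 1 — V_th is the open-circuit voltage V_A - V_B (nothing connected across the terminals).
Nodal analysis, taking node 2 as the 0 V reference.
Source V1 fixes V_0 = 10 V.
KCL at each unknown node (sum of currents leaving = 0; resistances in Ω):
  Node 1: (V_1 - 10)/2700 + (V_1 - 0)/1300 + (V_1 - 0)/2.2 = 0
Collecting terms: 0.4557 × V_1 = 0.003704  =>  V_1 = 0.008128 V
V_th = V_1 - V_2 = 0.008128 - 0 = 0.008128 V
Step 2 — R_th: zero the source — replace V1 by a short circuit (node 2 merges into node 0) — and find the resistance seen between A (node 1) and B (node 0).
Reduce the network between node 1 (A) and node 0 (B) by series/parallel combination:
  Rp1 = R1 ‖ R2 ‖ R3 (parallel, all between nodes 0 and 1) = 1/(1/2700 + 1/1300 + 1/2.2) = 2.194 Ω
R_th = 2.194 Ω
I_n = V_th/R_th = 0.008128/2.194 = 0.003704 A, and R_n = R_th = 2.194 Ω

Final answer: I_n = 0.003704 A, R_n = 2.194 Ω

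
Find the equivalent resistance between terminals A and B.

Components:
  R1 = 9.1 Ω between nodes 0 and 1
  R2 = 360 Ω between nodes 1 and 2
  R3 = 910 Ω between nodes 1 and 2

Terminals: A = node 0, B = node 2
Reduce the network between node 0 (A) and node 2 (B) by series/parallel combination:
  Rp1 = R2 ‖ R3 (parallel, both between nodes 1 and 2) = 1/(1/360 + 1/910) = 258 Ω
  Rs1 = R1 + Rp1 (series, joined only at node 1) = 9.1 + 258 = 267.1 Ω
R_eq = 267.1 Ω

Final answer: 267.1 Ω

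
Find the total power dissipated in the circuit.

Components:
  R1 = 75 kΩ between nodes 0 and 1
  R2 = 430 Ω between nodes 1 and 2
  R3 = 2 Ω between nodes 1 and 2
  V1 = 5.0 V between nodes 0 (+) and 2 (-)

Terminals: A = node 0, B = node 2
Nodal analysis, taking node 2 as the 0 V reference.
Source V1 fixes V_0 = 5 V.
KCL at each unknown node (sum of currents leaving = 0; resistances in Ω):
  Node 1: (V_1 - 5)/75000 + (V_1 - 0)/430 + (V_1 - 0)/2 = 0
Collecting terms: 0.5023 × V_1 = 0.00006667  =>  V_1 = 0.0001327 V
Power in each resistor, P = (ΔV)²/R:
  P_R1 = (5 - 0.0001327)²/75000 = 0.0003333 W
  P_R2 = (0.0001327 - 0)²/430 = 0.00000000004096 W
  P_R3 = (0.0001327 - 0)²/2 = 0.000000008806 W
P_total = P_R1 + P_R2 + P_R3 = 0.0003333 W

Final answer: 0.0003333 W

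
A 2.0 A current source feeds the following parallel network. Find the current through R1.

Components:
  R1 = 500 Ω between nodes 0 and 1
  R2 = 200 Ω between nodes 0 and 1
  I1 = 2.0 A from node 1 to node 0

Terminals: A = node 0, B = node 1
All resistors sit directly between nodes 0 and 1, so they are in parallel and share one voltage V; the full source current 2 A splits among them.
1/R_par = 1/500 + 1/200 = 0.007 S  =>  R_par = 142.9 Ω
V = I × R_par = 2 × 142.9 = 285.7 V
I_R1 = V/R1 = 285.7/500 = 0.5714 A

Final answer: 0.5714 A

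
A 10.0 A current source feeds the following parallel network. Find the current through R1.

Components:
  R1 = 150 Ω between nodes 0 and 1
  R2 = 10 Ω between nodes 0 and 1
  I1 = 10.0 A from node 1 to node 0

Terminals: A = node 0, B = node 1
All resistors sit directly between nodes 0 and 1, so they are in parallel and share one voltage V; the full source current 10 A splits among them.
1/R_par = 1/150 + 1/10 = 0.1067 S  =>  R_par = 9.375 Ω
V = I × R_par = 10 × 9.375 = 93.75 V
I_R1 = V/R1 = 93.75/150 = 0.625 A

Final answer: 0.625 A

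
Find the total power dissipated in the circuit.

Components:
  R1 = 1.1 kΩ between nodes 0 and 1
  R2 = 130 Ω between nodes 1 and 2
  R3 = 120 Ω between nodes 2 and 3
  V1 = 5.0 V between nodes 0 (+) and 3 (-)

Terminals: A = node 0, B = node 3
Nodal analysis, taking node 3 as the 0 V reference.
Source V1 fixes V_0 = 5 V.
KCL at each unknown node (sum of currents leaving = 0; resistances in Ω):
  Node 1: (V_1 - 5)/1100 + (V_1 - V_2)/130 = 0
  Node 2: (V_2 - V_1)/130 + (V_2 - 0)/120 = 0
Collecting terms (coefficients in siemens):
  0.008601·V_1 - 0.007692·V_2 = 0.004545
  0.01603·V_2 - 0.007692·V_1 = 0
Determinant D = (0.008601)(0.01603) - (-0.007692)(-0.007692) = 0.00007867
V_1 = [(0.004545)(0.01603) - (-0.007692)(0)]/D = 0.9259 V
V_2 = [(0.008601)(0) - (0.004545)(-0.007692)]/D = 0.4444 V
Power in each resistor, P = (ΔV)²/R:
  P_R1 = (5 - 0.9259)²/1100 = 0.01509 W
  P_R2 = (0.9259 - 0.4444)²/130 = 0.001783 W
  P_R3 = (0.4444 - 0)²/120 = 0.001646 W
P_total = P_R1 + P_R2 + P_R3 = 0.01852 W

Final answer: 0.01852 W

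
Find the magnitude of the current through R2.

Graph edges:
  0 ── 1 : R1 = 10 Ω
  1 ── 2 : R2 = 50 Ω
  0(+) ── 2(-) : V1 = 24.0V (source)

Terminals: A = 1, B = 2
Nodal analysis, taking node 2 as the 0 V reference.
Source V1 fixes V_0 = 24 V.
KCL at each unknown node (sum of currents leaving = 0; resistances in Ω):
  Node 1: (V_1 - 24)/10 + (V_1 - 0)/50 = 0
Collecting terms: 0.12 × V_1 = 2.4  =>  V_1 = 20 V
I_R2 = (V_1 - V_2)/R2 = (20 - 0)/50 = 0.4 A
|I_R2| = 0.4 A

Final answer: |I_R2| = 0.4 A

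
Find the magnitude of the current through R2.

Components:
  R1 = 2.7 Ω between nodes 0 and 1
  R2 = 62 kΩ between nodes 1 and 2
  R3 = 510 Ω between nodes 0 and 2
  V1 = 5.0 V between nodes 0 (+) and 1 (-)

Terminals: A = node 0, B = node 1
Nodal analysis, taking node 1 as the 0 V reference.
Source V1 fixes V_0 = 5 V.
KCL at each unknown node (sum of currents leaving = 0; resistances in Ω):
  Node 2: (V_2 - 0)/62000 + (V_2 - 5)/510 = 0
Collecting terms: 0.001977 × V_2 = 0.009804  =>  V_2 = 4.959 V
I_R2 = (V_1 - V_2)/R2 = (0 - 4.959)/62000 = -0.00007999 A
|I_R2| = 0.00007999 A

Final answer: |I_R2| = 7.999e-05 A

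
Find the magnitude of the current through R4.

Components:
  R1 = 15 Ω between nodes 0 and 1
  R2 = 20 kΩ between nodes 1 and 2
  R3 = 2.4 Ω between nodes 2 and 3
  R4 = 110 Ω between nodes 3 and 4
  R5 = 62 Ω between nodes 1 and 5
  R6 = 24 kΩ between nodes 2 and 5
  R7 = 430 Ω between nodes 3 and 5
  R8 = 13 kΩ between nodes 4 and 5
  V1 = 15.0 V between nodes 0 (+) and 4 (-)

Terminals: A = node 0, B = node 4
Nodal analysis, taking node 4 as the 0 V reference.
Source V1 fixes V_0 = 15 V.
KCL at each unknown node (sum of currents leaving = 0; resistances in Ω):
  Node 1: (V_1 - 15)/15 + (V_1 - V_2)/20000 + (V_1 - V_5)/62 = 0
  Node 2: (V_2 - V_1)/20000 + (V_2 - V_3)/2.4 + (V_2 - V_5)/24000 = 0
  Node 3: (V_3 - V_2)/2.4 + (V_3 - 0)/110 + (V_3 - V_5)/430 = 0
  Node 5: (V_5 - V_1)/62 + (V_5 - V_2)/24000 + (V_5 - V_3)/430 + (V_5 - 0)/13000 = 0
Collecting terms (coefficients in siemens):
  0.08285·V_1 - 0.00005·V_2 - 0.01613·V_5 = 1
  0.4168·V_2 - 0.00005·V_1 - 0.4167·V_3 - 0.00004167·V_5 = 0
  0.4281·V_3 - 0.4167·V_2 - 0.002326·V_5 = 0
  0.01857·V_5 - 0.01613·V_1 - 0.00004167·V_2 - 0.002326·V_3 = 0
Solving these 4 simultaneous equations (Gaussian elimination) gives:
  V_1 = 14.61 V, V_2 = 2.748 V, V_3 = 2.745 V, V_5 = 13.04 V
I_R4 = (V_3 - V_4)/R4 = (2.745 - 0)/110 = 0.02496 A
|I_R4| = 0.02496 A

Final answer: |I_R4| = 0.02496 A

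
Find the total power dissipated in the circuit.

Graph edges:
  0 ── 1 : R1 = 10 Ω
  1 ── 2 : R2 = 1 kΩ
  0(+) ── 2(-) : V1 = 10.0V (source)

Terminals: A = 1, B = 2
Nodal analysis, taking node 2 as the 0 V reference.
Source V1 fixes V_0 = 10 V.
KCL at each unknown node (sum of currents leaving = 0; resistances in Ω):
  Node 1: (V_1 - 10)/10 + (V_1 - 0)/1000 = 0
Collecting terms: 0.101 × V_1 = 1  =>  V_1 = 9.901 V
Power in each resistor, P = (ΔV)²/R:
  P_R1 = (10 - 9.901)²/10 = 0.0009803 W
  P_R2 = (9.901 - 0)²/1000 = 0.09803 W
P_total = P_R1 + P_R2 = 0.09901 W

Final answer: 0.09901 W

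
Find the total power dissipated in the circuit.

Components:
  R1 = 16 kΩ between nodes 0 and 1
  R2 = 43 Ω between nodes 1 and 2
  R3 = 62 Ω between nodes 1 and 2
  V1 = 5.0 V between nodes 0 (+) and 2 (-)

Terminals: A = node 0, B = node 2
Nodal analysis, taking node 2 as the 0 V reference.
Source V1 fixes V_0 = 5 V.
KCL at each unknown node (sum of currents leaving = 0; resistances in Ω):
  Node 1: (V_1 - 5)/16000 + (V_1 - 0)/43 + (V_1 - 0)/62 = 0
Collecting terms: 0.03945 × V_1 = 0.0003125  =>  V_1 = 0.007922 V
Power in each resistor, P = (ΔV)²/R:
  P_R1 = (5 - 0.007922)²/16000 = 0.001558 W
  P_R2 = (0.007922 - 0)²/43 = 0.000001459 W
  P_R3 = (0.007922 - 0)²/62 = 0.000001012 W
P_total = P_R1 + P_R2 + P_R3 = 0.00156 W

Final answer: 0.00156 W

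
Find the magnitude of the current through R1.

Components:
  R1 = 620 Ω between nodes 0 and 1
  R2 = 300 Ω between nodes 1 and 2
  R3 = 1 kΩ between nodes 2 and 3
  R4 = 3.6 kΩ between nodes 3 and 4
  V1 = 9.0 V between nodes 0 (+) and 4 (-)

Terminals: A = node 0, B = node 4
Nodal analysis, taking node 4 as the 0 V reference.
Source V1 fixes V_0 = 9 V.
KCL at each unknown node (sum of currents leaving = 0; resistances in Ω):
  Node 1: (V_1 - 9)/620 + (V_1 - V_2)/300 = 0
  Node 2: (V_2 - V_1)/300 + (V_2 - V_3)/1000 = 0
  Node 3: (V_3 - V_2)/1000 + (V_3 - 0)/3600 = 0
Collecting terms (coefficients in siemens):
  0.004946·V_1 - 0.003333·V_2 = 0.01452
  0.004333·V_2 - 0.003333·V_1 - 0.001·V_3 = 0
  0.001278·V_3 - 0.001·V_2 = 0
Solving these 3 simultaneous equations (Gaussian elimination) gives:
  V_1 = 7.989 V, V_2 = 7.5 V, V_3 = 5.87 V
I_R1 = (V_0 - V_1)/R1 = (9 - 7.989)/620 = 0.00163 A
|I_R1| = 0.00163 A

Final answer: |I_R1| = 0.00163 A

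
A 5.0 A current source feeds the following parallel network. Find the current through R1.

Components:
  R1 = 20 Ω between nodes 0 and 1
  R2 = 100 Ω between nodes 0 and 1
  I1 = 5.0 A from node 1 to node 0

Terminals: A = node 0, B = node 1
All resistors sit directly between nodes 0 and 1, so they are in parallel and share one voltage V; the full source current 5 A splits among them.
1/R_par = 1/20 + 1/100 = 0.06 S  =>  R_par = 16.67 Ω
V = I × R_par = 5 × 16.67 = 83.33 V
I_R1 = V/R1 = 83.33/20 = 4.167 A

Final answer: 4.167 A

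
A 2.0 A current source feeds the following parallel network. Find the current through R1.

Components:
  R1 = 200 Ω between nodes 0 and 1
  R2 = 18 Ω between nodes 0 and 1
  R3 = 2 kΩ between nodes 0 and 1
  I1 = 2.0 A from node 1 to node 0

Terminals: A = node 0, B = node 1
All resistors sit directly between nodes 0 and 1, so they are in parallel and share one voltage V; the full source current 2 A splits among them.
1/R_par = 1/200 + 1/18 + 1/2000 = 0.06106 S  =>  R_par = 16.38 Ω
V = I × R_par = 2 × 16.38 = 32.76 V
I_R1 = V/R1 = 32.76/200 = 0.1638 A

Final answer: 0.1638 A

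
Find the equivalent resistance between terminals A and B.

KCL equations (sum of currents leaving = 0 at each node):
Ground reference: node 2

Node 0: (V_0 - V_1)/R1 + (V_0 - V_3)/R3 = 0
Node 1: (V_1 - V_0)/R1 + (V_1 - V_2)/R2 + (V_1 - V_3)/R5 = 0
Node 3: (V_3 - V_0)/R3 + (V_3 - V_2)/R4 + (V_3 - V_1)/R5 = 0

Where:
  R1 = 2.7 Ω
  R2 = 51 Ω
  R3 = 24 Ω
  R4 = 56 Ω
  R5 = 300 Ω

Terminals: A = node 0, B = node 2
The network is not a plain series/parallel combination. Inject a 1 A test current into terminal A (node 0) and return it from terminal B (node 2); then R_eq = V_A / (1 A).
Nodal analysis, taking node 2 as the 0 V reference.
Current source I_test pushes 1 A into node 0 and draws it out of node 2.
KCL at each unknown node (sum of currents leaving = 0; resistances in Ω):
  Node 0: (V_0 - V_1)/2.7 + (V_0 - V_3)/24 - 1 = 0
  Node 1: (V_1 - V_0)/2.7 + (V_1 - 0)/51 + (V_1 - V_3)/300 = 0
  Node 3: (V_3 - V_0)/24 + (V_3 - V_1)/300 + (V_3 - 0)/56 = 0
Collecting terms (coefficients in siemens):
  0.412·V_0 - 0.3704·V_1 - 0.04167·V_3 = 1
  0.3933·V_1 - 0.3704·V_0 - 0.003333·V_3 = 0
  0.06286·V_3 - 0.04167·V_0 - 0.003333·V_1 = 0
Solving these 3 simultaneous equations (Gaussian elimination) gives:
  V_0 = 31.93 V, V_1 = 30.26 V, V_3 = 22.77 V
R_eq = V_0 / 1 A = 31.93 Ω

Final answer: 31.93 Ω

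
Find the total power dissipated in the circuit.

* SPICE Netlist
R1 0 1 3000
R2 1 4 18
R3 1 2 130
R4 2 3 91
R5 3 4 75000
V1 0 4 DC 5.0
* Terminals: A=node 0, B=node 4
Nodal analysis, taking node 4 as the 0 V reference.
Source V1 fixes V_0 = 5 V.
KCL at each unknown node (sum of currents leaving = 0; resistances in Ω):
  Node 1: (V_1 - 5)/3000 + (V_1 - 0)/18 + (V_1 - V_2)/130 = 0
  Node 2: (V_2 - V_1)/130 + (V_2 - V_3)/91 = 0
  Node 3: (V_3 - V_2)/91 + (V_3 - 0)/75000 = 0
Collecting terms (coefficients in siemens):
  0.06358·V_1 - 0.007692·V_2 = 0.001667
  0.01868·V_2 - 0.007692·V_1 - 0.01099·V_3 = 0
  0.011·V_3 - 0.01099·V_2 = 0
Solving these 3 simultaneous equations (Gaussian elimination) gives:
  V_1 = 0.02981 V, V_2 = 0.02976 V, V_3 = 0.02973 V
Power in each resistor, P = (ΔV)²/R:
  P_R1 = (5 - 0.02981)²/3000 = 0.008234 W
  P_R2 = (0.02981 - 0)²/18 = 0.00004938 W
  P_R3 = (0.02981 - 0.02976)²/130 = 0.00000000002042 W
  P_R4 = (0.02976 - 0.02973)²/91 = 0.0000000000143 W
  P_R5 = (0.02973 - 0)²/75000 = 0.00000001178 W
P_total = P_R1 + P_R2 + P_R3 + P_R4 + P_R5 = 0.008284 W

Final answer: 0.008284 W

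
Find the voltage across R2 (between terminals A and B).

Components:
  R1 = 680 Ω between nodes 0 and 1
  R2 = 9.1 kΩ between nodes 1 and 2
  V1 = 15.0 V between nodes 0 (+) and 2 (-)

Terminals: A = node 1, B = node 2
R1 and R2 are in series across V1 (node 0 → node 1 → node 2), and the output A–B is taken across R2, so this is a voltage divider.
Series current: I = V1/(R1 + R2) = 15/(680 + 9100) = 15/9780 = 0.001534 A
V_R2 = I × R2 = V1 × R2/(R1 + R2) = 15 × 9100/9780 = 13.96 V

Final answer: 13.96 V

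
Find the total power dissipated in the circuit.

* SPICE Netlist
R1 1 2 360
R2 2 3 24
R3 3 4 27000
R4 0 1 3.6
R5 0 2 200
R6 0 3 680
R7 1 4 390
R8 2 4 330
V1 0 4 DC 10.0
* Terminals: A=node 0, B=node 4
Nodal analysis, taking node 4 as the 0 V reference.
Source V1 fixes V_0 = 10 V.
KCL at each unknown node (sum of currents leaving = 0; resistances in Ω):
  Node 1: (V_1 - V_2)/360 + (V_1 - 10)/3.6 + (V_1 - 0)/390 = 0
  Node 2: (V_2 - V_1)/360 + (V_2 - V_3)/24 + (V_2 - 10)/200 + (V_2 - 0)/330 = 0
  Node 3: (V_3 - V_2)/24 + (V_3 - 0)/27000 + (V_3 - 10)/680 = 0
Collecting terms (coefficients in siemens):
  0.2831·V_1 - 0.002778·V_2 = 2.778
  0.05247·V_2 - 0.002778·V_1 - 0.04167·V_3 = 0.05
  0.04317·V_3 - 0.04167·V_2 = 0.01471
Solving these 3 simultaneous equations (Gaussian elimination) gives:
  V_1 = 9.885 V, V_2 = 7.474 V, V_3 = 7.553 V
Power in each resistor, P = (ΔV)²/R:
  P_R1 = (9.885 - 7.474)²/360 = 0.01615 W
  P_R2 = (7.474 - 7.553)²/24 = 0.0002643 W
  P_R3 = (7.553 - 0)²/27000 = 0.002113 W
  P_R4 = (10 - 9.885)²/3.6 = 0.003696 W
  P_R5 = (10 - 7.474)²/200 = 0.03191 W
  P_R6 = (10 - 7.553)²/680 = 0.008804 W
  P_R7 = (9.885 - 0)²/390 = 0.2505 W
  P_R8 = (7.474 - 0)²/330 = 0.1693 W
P_total = P_R1 + P_R2 + P_R3 + P_R4 + P_R5 + P_R6 + P_R7 + P_R8 = 0.4827 W

Final answer: 0.4827 W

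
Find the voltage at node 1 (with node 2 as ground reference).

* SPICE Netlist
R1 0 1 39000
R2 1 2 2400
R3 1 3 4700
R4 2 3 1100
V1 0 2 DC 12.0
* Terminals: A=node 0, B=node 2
Nodal analysis, taking node 2 as the 0 V reference.
Source V1 fixes V_0 = 12 V.
KCL at each unknown node (sum of currents leaving = 0; resistances in Ω):
  Node 1: (V_1 - 12)/39000 + (V_1 - 0)/2400 + (V_1 - V_3)/4700 = 0
  Node 3: (V_3 - V_1)/4700 + (V_3 - 0)/1100 = 0
Collecting terms (coefficients in siemens):
  0.0006551·V_1 - 0.0002128·V_3 = 0.0003077
  0.001122·V_3 - 0.0002128·V_1 = 0
Determinant D = (0.0006551)(0.001122) - (-0.0002128)(-0.0002128) = 0.0000006896
V_1 = [(0.0003077)(0.001122) - (-0.0002128)(0)]/D = 0.5005 V
V_3 = [(0.0006551)(0) - (0.0003077)(-0.0002128)]/D = 0.09493 V
The requested potential is V_1 = 0.5005 V.

Final answer: V_1 = 0.5005 V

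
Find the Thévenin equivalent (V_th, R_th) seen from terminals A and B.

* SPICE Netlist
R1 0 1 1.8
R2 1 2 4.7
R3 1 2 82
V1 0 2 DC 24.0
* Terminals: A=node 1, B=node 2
Step 1 — V_th is the open-circuit voltage V_A - V_B (nothing connected across the terminals).
Nodal analysis, taking node 2 as the 0 V reference.
Source V1 fixes V_0 = 24 V.
KCL at each unknown node (sum of currents leaving = 0; resistances in Ω):
  Node 1: (V_1 - 24)/1.8 + (V_1 - 0)/4.7 + (V_1 - 0)/82 = 0
Collecting terms: 0.7805 × V_1 = 13.33  =>  V_1 = 17.08 V
V_th = V_1 - V_2 = 17.08 - 0 = 17.08 V
Step 2 — R_th: zero the source — replace V1 by a short circuit (node 2 merges into node 0) — and find the resistance seen between A (node 1) and B (node 0).
Reduce the network between node 1 (A) and node 0 (B) by series/parallel combination:
  Rp1 = R1 ‖ R2 ‖ R3 (parallel, all between nodes 0 and 1) = 1/(1/1.8 + 1/4.7 + 1/82) = 1.281 Ω
R_th = 1.281 Ω

Final answer: V_th = 17.08 V, R_th = 1.281 Ω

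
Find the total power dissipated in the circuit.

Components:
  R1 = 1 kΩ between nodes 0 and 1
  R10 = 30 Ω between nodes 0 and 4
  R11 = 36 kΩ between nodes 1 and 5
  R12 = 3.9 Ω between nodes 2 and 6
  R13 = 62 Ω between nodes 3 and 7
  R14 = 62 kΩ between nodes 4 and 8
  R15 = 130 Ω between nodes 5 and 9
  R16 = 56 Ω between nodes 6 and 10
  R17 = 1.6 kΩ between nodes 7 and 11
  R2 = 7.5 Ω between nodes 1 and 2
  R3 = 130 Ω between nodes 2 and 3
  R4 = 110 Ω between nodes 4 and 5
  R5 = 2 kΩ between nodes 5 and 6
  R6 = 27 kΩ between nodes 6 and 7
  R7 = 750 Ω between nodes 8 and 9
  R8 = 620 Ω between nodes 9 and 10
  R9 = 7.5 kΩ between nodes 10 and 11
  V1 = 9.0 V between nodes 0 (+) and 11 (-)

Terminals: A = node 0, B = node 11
Nodal analysis, taking node 11 as the 0 V reference.
Source V1 fixes V_0 = 9 V.
KCL at each unknown node (sum of currents leaving = 0; resistances in Ω):
  Node 1: (V_1 - 9)/1000 + (V_1 - V_2)/7.5 + (V_1 - V_5)/36000 = 0
  Node 2: (V_2 - V_1)/7.5 + (V_2 - V_3)/130 + (V_2 - V_6)/3.9 = 0
  Node 3: (V_3 - V_2)/130 + (V_3 - V_7)/62 = 0
  Node 4: (V_4 - V_5)/110 + (V_4 - 9)/30 + (V_4 - V_8)/62000 = 0
  Node 5: (V_5 - V_4)/110 + (V_5 - V_6)/2000 + (V_5 - V_1)/36000 + (V_5 - V_9)/130 = 0
  Node 6: (V_6 - V_5)/2000 + (V_6 - V_7)/27000 + (V_6 - V_2)/3.9 + (V_6 - V_10)/56 = 0
  Node 7: (V_7 - V_6)/27000 + (V_7 - V_3)/62 + (V_7 - 0)/1600 = 0
  Node 8: (V_8 - V_9)/750 + (V_8 - V_4)/62000 = 0
  Node 9: (V_9 - V_8)/750 + (V_9 - V_10)/620 + (V_9 - V_5)/130 = 0
  Node 10: (V_10 - V_9)/620 + (V_10 - 0)/7500 + (V_10 - V_6)/56 = 0
Collecting terms (coefficients in siemens):
  0.1344·V_1 - 0.1333·V_2 - 0.00002778·V_5 = 0.009
  0.3974·V_2 - 0.1333·V_1 - 0.007692·V_3 - 0.2564·V_6 = 0
  0.02382·V_3 - 0.007692·V_2 - 0.01613·V_7 = 0
  0.04244·V_4 - 0.009091·V_5 - 0.00001613·V_8 = 0.3
  0.01731·V_5 - 0.00002778·V_1 - 0.009091·V_4 - 0.0005·V_6 - 0.007692·V_9 = 0
  0.2748·V_6 - 0.2564·V_2 - 0.0005·V_5 - 0.00003704·V_7 - 0.01786·V_10 = 0
  0.01679·V_7 - 0.01613·V_3 - 0.00003704·V_6 = 0
  0.001349·V_8 - 0.00001613·V_4 - 0.001333·V_9 = 0
  0.01064·V_9 - 0.007692·V_5 - 0.001333·V_8 - 0.001613·V_10 = 0
  0.0196·V_10 - 0.01786·V_6 - 0.001613·V_9 = 0
Solving these 10 simultaneous equations (Gaussian elimination) gives:
  V_1 = 7.019 V, V_2 = 7.004 V, V_3 = 6.499 V, V_4 = 8.914 V
  V_5 = 8.599 V, V_6 = 7.011 V, V_7 = 6.258 V, V_8 = 8.342 V
  V_9 = 8.335 V, V_10 = 7.073 V
Power in each resistor, P = (ΔV)²/R:
  P_R1 = (9 - 7.019)²/1000 = 0.003923 W
  P_R2 = (7.019 - 7.004)²/7.5 = 0.00003074 W
  P_R3 = (7.004 - 6.499)²/130 = 0.001961 W
  P_R4 = (8.914 - 8.599)²/110 = 0.0009027 W
  P_R5 = (8.599 - 7.011)²/2000 = 0.00126 W
  P_R6 = (7.011 - 6.258)²/27000 = 0.000021 W
  P_R7 = (8.342 - 8.335)²/750 = 0.00000006377 W
  P_R8 = (8.335 - 7.073)²/620 = 0.002571 W
  P_R9 = (7.073 - 0)²/7500 = 0.00667 W
  P_R10 = (9 - 8.914)²/30 = 0.0002478 W
  P_R11 = (7.019 - 8.599)²/36000 = 0.00006929 W
  P_R12 = (7.004 - 7.011)²/3.9 = 0.00001348 W
  P_R13 = (6.499 - 6.258)²/62 = 0.0009351 W
  P_R14 = (8.914 - 8.342)²/62000 = 0.000005272 W
  P_R15 = (8.599 - 8.335)²/130 = 0.0005342 W
  P_R16 = (7.011 - 7.073)²/56 = 0.00006694 W
  P_R17 = (6.258 - 0)²/1600 = 0.02448 W
P_total = P_R1 + P_R2 + P_R3 + P_R4 + P_R5 + P_R6 + P_R7 + P_R8 + P_R9 + P_R10 + P_R11 + P_R12 + P_R13 + P_R14 + P_R15 + P_R16 + P_R17 = 0.04369 W

Final answer: 0.04369 W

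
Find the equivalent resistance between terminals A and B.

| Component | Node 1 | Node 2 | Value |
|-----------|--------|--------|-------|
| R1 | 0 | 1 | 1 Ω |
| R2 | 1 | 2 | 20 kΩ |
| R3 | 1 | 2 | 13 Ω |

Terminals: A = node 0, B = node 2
Reduce the network between node 0 (A) and node 2 (B) by series/parallel combination:
  Rp1 = R2 ‖ R3 (parallel, both between nodes 1 and 2) = 1/(1/20000 + 1/13) = 12.99 Ω
  Rs1 = R1 + Rp1 (series, joined only at node 1) = 1 + 12.99 = 13.99 Ω
R_eq = 13.99 Ω

Final answer: 13.99 Ω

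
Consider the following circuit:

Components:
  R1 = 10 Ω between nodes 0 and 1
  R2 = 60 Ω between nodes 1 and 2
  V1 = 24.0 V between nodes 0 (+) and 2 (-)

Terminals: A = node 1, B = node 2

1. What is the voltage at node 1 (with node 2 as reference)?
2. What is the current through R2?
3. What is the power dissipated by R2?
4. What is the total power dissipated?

Nodal analysis, taking node 2 as the 0 V reference.
Source V1 fixes V_0 = 24 V.
KCL at each unknown node (sum of currents leaving = 0; resistances in Ω):
  Node 1: (V_1 - 24)/10 + (V_1 - 0)/60 = 0
Collecting terms: 0.1167 × V_1 = 2.4  =>  V_1 = 20.57 V
Part 1:
  Read off the nodal solution: V_1 = 20.57 V
Part 2:
  I_R2 = (V_1 - V_2)/R2 = (20.57 - 0)/60 = 0.3429 A
  Magnitude: I_R2 = 0.3429 A
Part 3:
  I_R2 = (V_1 - V_2)/R2 = (20.57 - 0)/60 = 0.3429 A
  P_R2 = I_R2² × R2 = (0.3429)² × 60 = 7.053 W
Part 4:
  Power in each resistor, P = (ΔV)²/R:
    P_R1 = (24 - 20.57)²/10 = 1.176 W
    P_R2 = (20.57 - 0)²/60 = 7.053 W
  P_total = P_R1 + P_R2 = 8.229 W

Final answers:
1. V_1 = 20.57 V
2. I_R2 = 0.3429 A
3. P_R2 = 7.053 W
4. P_total = 8.229 W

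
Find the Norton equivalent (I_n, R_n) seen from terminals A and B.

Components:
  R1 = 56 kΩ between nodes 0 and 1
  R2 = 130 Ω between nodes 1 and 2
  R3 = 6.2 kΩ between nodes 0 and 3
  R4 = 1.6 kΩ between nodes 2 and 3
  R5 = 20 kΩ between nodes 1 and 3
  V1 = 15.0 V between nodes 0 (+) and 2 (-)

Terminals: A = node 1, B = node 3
Find the Thévenin equivalent first; then I_n = V_th/R_th and R_n = R_th.
Step 1 — V_th is the open-circuit voltage V_A - V_B (nothing connected across the terminals).
Nodal analysis, taking node 2 as the 0 V reference.
Source V1 fixes V_0 = 15 V.
KCL at each unknown node (sum of currents leaving = 0; resistances in Ω):
  Node 1: (V_1 - 15)/56000 + (V_1 - 0)/130 + (V_1 - V_3)/20000 = 0
  Node 3: (V_3 - 15)/6200 + (V_3 - 0)/1600 + (V_3 - V_1)/20000 = 0
Collecting terms (coefficients in siemens):
  0.00776·V_1 - 0.00005·V_3 = 0.0002679
  0.0008363·V_3 - 0.00005·V_1 = 0.002419
Determinant D = (0.00776)(0.0008363) - (-0.00005)(-0.00005) = 0.000006487
V_1 = [(0.0002679)(0.0008363) - (-0.00005)(0.002419)]/D = 0.05318 V
V_3 = [(0.00776)(0.002419) - (0.0002679)(-0.00005)]/D = 2.896 V
V_th = V_1 - V_3 = 0.05318 - 2.896 = -2.843 V
Step 2 — R_th: zero the source — replace V1 by a short circuit (node 2 merges into node 0) — and find the resistance seen between A (node 1) and B (node 3).
Reduce the network between node 1 (A) and node 3 (B) by series/parallel combination:
  Rp1 = R1 ‖ R2 (parallel, both between nodes 0 and 1) = 1/(1/56000 + 1/130) = 129.7 Ω
  Rp2 = R3 ‖ R4 (parallel, both between nodes 0 and 3) = 1/(1/6200 + 1/1600) = 1272 Ω
  Rs1 = Rp1 + Rp2 (series, joined only at node 0) = 129.7 + 1272 = 1401 Ω
  Rp3 = R5 ‖ Rs1 (parallel, both between nodes 1 and 3) = 1/(1/20000 + 1/1401) = 1310 Ω
R_th = 1.31 kΩ
I_n = V_th/R_th = -2.843/1310 = -0.002171 A, and R_n = R_th = 1.31 kΩ

Final answer: I_n = -0.002171 A, R_n = 1.31 kΩ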